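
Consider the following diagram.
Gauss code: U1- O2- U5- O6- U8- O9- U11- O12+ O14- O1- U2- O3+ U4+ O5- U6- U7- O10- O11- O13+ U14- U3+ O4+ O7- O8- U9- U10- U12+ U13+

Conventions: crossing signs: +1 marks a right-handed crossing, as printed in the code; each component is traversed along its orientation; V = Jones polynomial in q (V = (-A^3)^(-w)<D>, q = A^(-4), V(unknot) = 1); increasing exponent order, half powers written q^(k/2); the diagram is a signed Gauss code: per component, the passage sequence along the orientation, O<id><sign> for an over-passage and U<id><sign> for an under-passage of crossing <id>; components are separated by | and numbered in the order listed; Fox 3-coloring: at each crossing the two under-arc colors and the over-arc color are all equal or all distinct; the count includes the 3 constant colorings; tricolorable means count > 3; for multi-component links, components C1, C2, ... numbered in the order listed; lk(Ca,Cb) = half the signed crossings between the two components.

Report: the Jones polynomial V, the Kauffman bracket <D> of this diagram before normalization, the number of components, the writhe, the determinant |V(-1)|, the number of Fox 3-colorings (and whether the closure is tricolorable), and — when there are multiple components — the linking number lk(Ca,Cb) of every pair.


V(q) = -q^-9 + 2q^-8 - 3q^-7 + 3q^-6 - 3q^-5 + 3q^-4 - q^-3 + q^-2
bracket: A^-10 - A^-6 + 3A^-2 - 3A^2 + 3A^6 - 3A^10 + 2A^14 - A^18, w = -6
1 component, writhe -6, over 14 crossings
det 17, colorings 3 of 3^14 — not tricolorable
observation: det 17 = |V(-1)|; not divisible by 3, so not tricolorable


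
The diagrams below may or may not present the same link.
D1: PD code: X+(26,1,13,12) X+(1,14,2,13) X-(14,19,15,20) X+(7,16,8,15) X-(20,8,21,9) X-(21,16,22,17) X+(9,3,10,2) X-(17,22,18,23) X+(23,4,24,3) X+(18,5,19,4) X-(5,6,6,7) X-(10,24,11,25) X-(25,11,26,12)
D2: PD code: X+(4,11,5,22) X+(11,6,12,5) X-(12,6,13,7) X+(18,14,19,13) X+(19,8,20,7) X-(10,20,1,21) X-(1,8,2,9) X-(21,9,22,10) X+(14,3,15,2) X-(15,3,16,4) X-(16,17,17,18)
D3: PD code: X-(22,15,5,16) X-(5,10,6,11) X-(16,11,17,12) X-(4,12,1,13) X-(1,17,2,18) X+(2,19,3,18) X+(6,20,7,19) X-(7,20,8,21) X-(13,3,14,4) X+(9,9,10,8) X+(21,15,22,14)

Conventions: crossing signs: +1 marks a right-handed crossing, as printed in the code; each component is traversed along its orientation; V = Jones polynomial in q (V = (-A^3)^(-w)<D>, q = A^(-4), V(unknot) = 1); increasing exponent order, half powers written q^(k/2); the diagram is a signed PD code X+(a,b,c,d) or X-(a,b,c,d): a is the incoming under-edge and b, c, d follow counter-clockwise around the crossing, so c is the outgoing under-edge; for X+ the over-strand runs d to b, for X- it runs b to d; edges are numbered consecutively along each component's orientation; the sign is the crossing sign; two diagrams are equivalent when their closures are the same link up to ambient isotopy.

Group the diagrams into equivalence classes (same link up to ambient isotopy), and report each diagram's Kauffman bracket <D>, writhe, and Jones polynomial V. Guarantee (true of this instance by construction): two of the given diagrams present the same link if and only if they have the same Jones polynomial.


classes: {D1} | {D2} | {D3}
V(D1) = q^(-7/2) - q^(-5/2) + q^(-3/2) - 2q^(-1/2) - q^(3/2)  [13 crossings, <D> = A^-9 + 2A^-1 - A^3 + A^7 - A^11, w = -1]
V(D2) = -q^(-1/2) - q^(1/2)  (w -1, c 11, <D> = A^-5 + A^-1)
V(D3) = -q^(-5/2) - q^(-1/2)  (w -3, c 11, <D> = A^-7 + A)
insight: 3 classes among 3 diagrams; unequal V(q) rules out equality


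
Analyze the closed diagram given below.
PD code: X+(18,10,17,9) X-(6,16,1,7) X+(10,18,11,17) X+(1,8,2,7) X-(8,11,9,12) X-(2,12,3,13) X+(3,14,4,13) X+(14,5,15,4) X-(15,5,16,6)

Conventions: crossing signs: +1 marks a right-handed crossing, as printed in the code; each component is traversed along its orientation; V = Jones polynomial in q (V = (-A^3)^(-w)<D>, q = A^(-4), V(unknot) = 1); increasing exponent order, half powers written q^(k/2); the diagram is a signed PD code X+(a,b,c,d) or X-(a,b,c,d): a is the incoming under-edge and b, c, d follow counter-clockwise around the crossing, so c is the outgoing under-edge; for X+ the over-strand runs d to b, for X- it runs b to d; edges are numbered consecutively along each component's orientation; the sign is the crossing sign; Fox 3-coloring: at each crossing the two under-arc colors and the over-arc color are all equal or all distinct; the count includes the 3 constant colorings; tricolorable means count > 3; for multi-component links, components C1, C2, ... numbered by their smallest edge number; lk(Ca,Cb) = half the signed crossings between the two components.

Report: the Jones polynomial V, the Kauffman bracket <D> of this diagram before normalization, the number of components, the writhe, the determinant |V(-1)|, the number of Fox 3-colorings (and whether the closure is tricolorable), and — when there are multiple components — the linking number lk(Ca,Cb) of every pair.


V(q) = 1 + q + q^2 + q^3
bracket: -A^-9 - A^-5 - A^-1 - A^3, w = +1
3 components, writhe +1, over 9 crossings
lk(C1,C2) = 0
linking number lk(C1,C3) = 0
lk(C2,C3): +1
det 0, colorings 9 of 3^9 — tricolorable
observation: span 3 respects span(V) <= c + mu - 1 = 11 for this 3-component diagram


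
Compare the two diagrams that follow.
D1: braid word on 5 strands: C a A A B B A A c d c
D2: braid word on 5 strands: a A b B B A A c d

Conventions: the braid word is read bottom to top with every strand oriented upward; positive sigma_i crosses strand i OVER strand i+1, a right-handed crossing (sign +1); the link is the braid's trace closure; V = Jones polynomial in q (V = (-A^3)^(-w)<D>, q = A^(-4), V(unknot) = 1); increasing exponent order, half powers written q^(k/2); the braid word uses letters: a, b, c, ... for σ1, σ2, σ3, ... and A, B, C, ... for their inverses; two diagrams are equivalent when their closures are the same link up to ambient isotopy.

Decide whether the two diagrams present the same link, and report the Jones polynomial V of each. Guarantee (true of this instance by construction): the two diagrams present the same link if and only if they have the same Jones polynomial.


equivalent: no
V(D1) = q^(-13/2) - q^(-11/2) + q^(-9/2) - 2q^(-7/2) - q^(-3/2)  (w -3, c 11, <D> = A^-3 + 2A^5 - A^9 + A^13 - A^17)
V(D2) = -q^(-5/2) - q^(-1/2)  (w -1, c 9, <D> = A^-1 + A^7)
why: 2 classes among 2 diagrams; unequal V(q) rules out equality


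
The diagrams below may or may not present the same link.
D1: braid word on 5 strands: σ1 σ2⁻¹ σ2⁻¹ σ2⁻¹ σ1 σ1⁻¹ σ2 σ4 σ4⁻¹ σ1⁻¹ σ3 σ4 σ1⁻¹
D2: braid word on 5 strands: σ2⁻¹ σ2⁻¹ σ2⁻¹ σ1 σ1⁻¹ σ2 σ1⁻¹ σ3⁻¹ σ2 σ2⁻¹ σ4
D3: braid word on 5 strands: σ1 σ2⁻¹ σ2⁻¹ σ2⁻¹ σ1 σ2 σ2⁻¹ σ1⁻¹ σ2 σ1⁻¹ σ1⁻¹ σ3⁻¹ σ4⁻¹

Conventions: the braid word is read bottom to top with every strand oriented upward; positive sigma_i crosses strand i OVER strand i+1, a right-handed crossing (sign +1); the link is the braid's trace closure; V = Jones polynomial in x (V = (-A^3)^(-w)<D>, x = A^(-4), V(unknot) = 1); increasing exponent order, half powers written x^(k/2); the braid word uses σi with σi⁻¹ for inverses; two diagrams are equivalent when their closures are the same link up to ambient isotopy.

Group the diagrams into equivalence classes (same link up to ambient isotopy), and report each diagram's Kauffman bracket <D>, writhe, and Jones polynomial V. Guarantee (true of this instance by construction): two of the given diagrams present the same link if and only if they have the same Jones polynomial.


equivalence classes: {D1, D2, D3}
D1 (bracket A^-1 + A^7; 13 crossings at w = -1): V = -x^(-5/2) - x^(-1/2)
V(D2) = -x^(-5/2) - x^(-1/2)  [11 crossings, <D> = A^-7 + A, w = -3]
V(D3) = -x^(-5/2) - x^(-1/2)  (w -5, c 13, <D> = A^-13 + A^-5)
observation: all 3 diagrams share one V(x), hence one class


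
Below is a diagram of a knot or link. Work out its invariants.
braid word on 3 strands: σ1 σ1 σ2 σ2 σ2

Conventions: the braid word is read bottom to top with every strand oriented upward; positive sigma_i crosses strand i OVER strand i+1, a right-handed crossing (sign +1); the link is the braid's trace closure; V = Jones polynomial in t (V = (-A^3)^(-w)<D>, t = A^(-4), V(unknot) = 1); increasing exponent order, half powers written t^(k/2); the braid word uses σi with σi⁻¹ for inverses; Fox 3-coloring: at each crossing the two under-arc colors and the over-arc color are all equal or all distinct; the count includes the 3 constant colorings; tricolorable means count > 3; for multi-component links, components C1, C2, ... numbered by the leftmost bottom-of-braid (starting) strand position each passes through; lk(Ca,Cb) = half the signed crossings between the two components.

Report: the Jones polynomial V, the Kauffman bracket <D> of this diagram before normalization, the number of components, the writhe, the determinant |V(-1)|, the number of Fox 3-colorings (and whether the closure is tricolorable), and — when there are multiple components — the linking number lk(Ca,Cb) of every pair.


V(t) = -t^(3/2) - 2t^(7/2) + t^(9/2) - t^(11/2) + t^(13/2)
bracket: -A^-11 + A^-7 - A^-3 + 2A + A^9, w = +5
2 components, writhe +5, over 5 crossings
lk(C1,C2) = +1
det 6, colorings 9 of 3^5 — tricolorable
observation: span 5 respects span(V) <= c + mu - 1 = 6 for this 2-component diagram


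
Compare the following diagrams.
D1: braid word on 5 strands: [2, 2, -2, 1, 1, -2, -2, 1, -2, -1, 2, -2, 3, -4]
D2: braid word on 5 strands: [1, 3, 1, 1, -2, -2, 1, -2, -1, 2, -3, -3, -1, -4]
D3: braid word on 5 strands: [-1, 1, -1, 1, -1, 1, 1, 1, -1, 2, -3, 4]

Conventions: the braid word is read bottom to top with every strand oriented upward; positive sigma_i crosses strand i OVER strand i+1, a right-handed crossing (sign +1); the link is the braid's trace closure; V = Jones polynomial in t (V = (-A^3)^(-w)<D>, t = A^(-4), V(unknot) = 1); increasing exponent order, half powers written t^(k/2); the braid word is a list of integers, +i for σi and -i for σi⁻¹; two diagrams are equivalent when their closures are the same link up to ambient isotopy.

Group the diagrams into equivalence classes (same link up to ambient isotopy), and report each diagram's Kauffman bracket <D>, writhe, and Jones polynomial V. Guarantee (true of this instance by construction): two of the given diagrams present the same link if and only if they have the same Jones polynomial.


equivalence classes: {D1, D2} | {D3}
D1 (bracket -A^-12 + 2A^-8 - 2A^-4 + 3 - 2A^4 + 2A^8 - A^12; 14 crossings at w = 0): V = -t^-3 + 2t^-2 - 2t^-1 + 3 - 2t + 2t^2 - t^3
V(D2) = -t^-3 + 2t^-2 - 2t^-1 + 3 - 2t + 2t^2 - t^3  [14 crossings, <D> = -A^-18 + 2A^-14 - 2A^-10 + 3A^-6 - 2A^-2 + 2A^2 - A^6, w = -2]
D3 (bracket A^6; 12 crossings at w = +2): V = 1
key observation: V(t) takes 2 values over 3 diagrams, fixing the grouping


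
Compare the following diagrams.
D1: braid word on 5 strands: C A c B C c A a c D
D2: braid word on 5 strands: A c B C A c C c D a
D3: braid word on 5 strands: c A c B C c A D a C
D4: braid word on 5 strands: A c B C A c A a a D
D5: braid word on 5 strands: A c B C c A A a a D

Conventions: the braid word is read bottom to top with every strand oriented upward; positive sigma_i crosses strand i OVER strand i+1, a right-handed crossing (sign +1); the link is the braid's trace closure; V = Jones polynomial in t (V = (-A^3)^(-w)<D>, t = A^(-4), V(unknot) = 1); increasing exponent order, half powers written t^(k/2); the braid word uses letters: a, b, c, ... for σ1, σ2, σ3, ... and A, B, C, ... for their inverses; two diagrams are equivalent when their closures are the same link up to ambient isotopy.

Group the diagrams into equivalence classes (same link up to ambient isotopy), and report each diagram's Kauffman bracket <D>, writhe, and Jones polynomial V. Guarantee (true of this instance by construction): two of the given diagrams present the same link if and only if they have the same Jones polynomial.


equivalence classes: {D1, D2, D3, D4, D5}
D1 (bracket A^-6; 10 crossings at w = -2): V = 1
V(D2) = 1  (w -2, c 10, <D> = A^-6)
V(D3) = 1  [10 crossings, <D> = A^-6, w = -2]
V(D4) = 1  (w -2, c 10, <D> = A^-6)
D5 (bracket A^-6; 10 crossings at w = -2): V = 1
key observation: one V(t) for all 5 diagrams — one class (guaranteed)


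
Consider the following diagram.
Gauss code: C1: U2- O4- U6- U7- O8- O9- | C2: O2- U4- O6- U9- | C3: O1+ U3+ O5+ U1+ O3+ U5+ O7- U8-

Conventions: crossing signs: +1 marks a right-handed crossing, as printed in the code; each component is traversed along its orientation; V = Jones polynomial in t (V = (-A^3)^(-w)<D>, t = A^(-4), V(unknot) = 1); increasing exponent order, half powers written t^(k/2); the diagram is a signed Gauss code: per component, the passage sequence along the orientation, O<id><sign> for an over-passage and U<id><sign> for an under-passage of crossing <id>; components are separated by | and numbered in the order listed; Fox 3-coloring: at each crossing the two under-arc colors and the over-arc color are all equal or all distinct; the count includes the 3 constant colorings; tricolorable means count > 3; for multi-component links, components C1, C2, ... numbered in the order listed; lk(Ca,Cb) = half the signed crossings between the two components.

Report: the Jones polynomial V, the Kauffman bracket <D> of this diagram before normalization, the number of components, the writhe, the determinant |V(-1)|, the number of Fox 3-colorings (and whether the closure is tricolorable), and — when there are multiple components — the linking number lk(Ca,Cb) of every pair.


Jones polynomial: V(t) = t^-7 - t^-6 + 3t^-5 - 3t^-4 + 5t^-3 - 3t^-2 + 4t^-1 - 2 + t - t^2
<D> = A^-17 - A^-13 + 2A^-9 - 4A^-5 + 3A^-1 - 5A^3 + 3A^7 - 3A^11 + A^15 - A^19; writhe -3
components 3, writhe -3 (9 crossings)
linking number lk(C1,C2) = -2
lk(C1,C3): -1
lk(C2,C3) = 0
3-colorings: 9 of 3^9, det 24 — tricolorable
note: summing lk over 3 pairs gives -3


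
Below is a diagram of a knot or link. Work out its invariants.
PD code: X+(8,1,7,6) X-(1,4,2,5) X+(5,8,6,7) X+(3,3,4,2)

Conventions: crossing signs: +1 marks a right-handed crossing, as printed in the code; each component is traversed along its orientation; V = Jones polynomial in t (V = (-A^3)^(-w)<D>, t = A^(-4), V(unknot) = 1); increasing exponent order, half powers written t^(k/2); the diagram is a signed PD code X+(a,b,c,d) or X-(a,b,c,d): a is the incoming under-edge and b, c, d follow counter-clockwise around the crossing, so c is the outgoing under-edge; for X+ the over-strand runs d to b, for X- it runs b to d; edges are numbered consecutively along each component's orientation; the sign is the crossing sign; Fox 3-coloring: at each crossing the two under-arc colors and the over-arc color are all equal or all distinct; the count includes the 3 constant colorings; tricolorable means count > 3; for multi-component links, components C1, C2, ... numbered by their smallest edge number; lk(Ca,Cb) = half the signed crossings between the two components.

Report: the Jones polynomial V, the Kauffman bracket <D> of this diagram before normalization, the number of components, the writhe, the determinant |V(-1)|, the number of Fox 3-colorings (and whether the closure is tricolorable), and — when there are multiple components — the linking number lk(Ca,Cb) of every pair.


V(t) = -t^(1/2) - t^(5/2)
bracket: -A^-4 - A^4, w = +2
2 components, writhe +2, over 4 crossings
lk(C1,C2) = +1
det 2, colorings 3 of 3^4 — not tricolorable
observation: det 2 = |V(-1)|; not divisible by 3, so not tricolorable


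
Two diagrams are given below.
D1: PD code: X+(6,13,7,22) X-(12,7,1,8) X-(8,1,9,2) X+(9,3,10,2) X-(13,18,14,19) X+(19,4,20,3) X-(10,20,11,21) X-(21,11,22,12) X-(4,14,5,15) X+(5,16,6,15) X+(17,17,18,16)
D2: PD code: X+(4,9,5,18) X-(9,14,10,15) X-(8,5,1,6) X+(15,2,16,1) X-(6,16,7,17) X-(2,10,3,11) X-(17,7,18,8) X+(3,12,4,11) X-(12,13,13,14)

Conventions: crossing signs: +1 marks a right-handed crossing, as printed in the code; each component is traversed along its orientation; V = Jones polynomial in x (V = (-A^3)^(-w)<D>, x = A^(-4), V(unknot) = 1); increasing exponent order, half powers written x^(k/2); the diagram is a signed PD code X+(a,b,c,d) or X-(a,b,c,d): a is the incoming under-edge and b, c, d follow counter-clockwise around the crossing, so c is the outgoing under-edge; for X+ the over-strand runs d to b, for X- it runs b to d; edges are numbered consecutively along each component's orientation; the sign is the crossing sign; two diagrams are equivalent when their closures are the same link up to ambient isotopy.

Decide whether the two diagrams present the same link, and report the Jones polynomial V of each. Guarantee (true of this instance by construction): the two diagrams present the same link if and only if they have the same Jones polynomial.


equivalent: yes
D1 (bracket A^-9 - A^-5 + 2A^-1 - A^3 + 2A^7 - A^11; 11 crossings at w = -1): V = x^(-7/2) - 2x^(-5/2) + x^(-3/2) - 2x^(-1/2) + x^(1/2) - x^(3/2)
D2 (bracket A^-15 - A^-11 + 2A^-7 - A^-3 + 2A - A^5; 9 crossings at w = -3): V = x^(-7/2) - 2x^(-5/2) + x^(-3/2) - 2x^(-1/2) + x^(1/2) - x^(3/2)
key observation: one V(x) for all 2 diagrams — one class (guaranteed)


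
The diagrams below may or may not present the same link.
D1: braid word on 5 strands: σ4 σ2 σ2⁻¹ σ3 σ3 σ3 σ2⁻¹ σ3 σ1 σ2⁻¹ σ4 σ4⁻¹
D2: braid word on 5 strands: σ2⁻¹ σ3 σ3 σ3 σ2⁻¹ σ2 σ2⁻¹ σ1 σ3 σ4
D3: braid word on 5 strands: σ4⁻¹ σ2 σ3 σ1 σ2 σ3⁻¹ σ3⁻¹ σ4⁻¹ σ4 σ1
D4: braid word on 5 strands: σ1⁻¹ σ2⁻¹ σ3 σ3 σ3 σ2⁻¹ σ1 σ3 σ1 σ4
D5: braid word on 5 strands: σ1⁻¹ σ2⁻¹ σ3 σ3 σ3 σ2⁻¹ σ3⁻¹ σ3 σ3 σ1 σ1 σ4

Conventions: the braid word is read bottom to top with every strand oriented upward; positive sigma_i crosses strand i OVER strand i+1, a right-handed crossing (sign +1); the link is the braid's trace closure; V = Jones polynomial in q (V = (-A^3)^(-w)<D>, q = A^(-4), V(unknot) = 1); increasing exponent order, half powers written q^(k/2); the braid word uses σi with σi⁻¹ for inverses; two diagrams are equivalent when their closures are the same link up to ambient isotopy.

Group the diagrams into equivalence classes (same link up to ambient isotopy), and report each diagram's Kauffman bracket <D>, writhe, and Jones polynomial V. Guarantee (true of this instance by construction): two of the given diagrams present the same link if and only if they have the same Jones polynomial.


classes: {D1, D2, D4, D5} | {D3}
V(D1) = q^-1 - 1 + 2q - 2q^2 + 2q^3 - 2q^4 + q^5  [12 crossings, <D> = A^-8 - 2A^-4 + 2 - 2A^4 + 2A^8 - A^12 + A^16, w = +4]
V(D2) = q^-1 - 1 + 2q - 2q^2 + 2q^3 - 2q^4 + q^5  [10 crossings, <D> = A^-8 - 2A^-4 + 2 - 2A^4 + 2A^8 - A^12 + A^16, w = +4]
V(D3) = 1  [10 crossings, <D> = A^6, w = +2]
V(D4) = q^-1 - 1 + 2q - 2q^2 + 2q^3 - 2q^4 + q^5  (w +4, c 10, <D> = A^-8 - 2A^-4 + 2 - 2A^4 + 2A^8 - A^12 + A^16)
D5 (bracket A^-8 - 2A^-4 + 2 - 2A^4 + 2A^8 - A^12 + A^16; 12 crossings at w = +4): V = q^-1 - 1 + 2q - 2q^2 + 2q^3 - 2q^4 + q^5
note: 2 values of V(q) split the 5 diagrams


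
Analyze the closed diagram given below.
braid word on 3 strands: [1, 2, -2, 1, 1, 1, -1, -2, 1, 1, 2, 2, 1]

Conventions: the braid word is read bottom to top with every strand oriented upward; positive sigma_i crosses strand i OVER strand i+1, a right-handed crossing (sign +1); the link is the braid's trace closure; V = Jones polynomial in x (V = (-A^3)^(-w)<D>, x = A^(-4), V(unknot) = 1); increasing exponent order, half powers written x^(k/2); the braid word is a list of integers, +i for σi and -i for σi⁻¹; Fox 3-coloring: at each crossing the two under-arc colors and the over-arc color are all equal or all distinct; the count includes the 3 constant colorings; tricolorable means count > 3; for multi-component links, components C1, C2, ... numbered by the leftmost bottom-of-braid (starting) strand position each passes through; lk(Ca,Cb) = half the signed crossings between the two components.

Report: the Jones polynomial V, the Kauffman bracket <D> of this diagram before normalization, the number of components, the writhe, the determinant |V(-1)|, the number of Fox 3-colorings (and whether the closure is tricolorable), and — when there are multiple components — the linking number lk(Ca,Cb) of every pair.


V(x) = -x^(5/2) + x^(7/2) - 3x^(9/2) + 3x^(11/2) - 4x^(13/2) + 4x^(15/2) - 3x^(17/2) + 2x^(19/2) - x^(21/2)
bracket: A^-21 - 2A^-17 + 3A^-13 - 4A^-9 + 4A^-5 - 3A^-1 + 3A^3 - A^7 + A^11, w = +7
2 components, writhe +7, over 13 crossings
lk(C1,C2) = +3
det 22, colorings 3 of 3^13 — not tricolorable
observation: free reduction leaves σ1 σ1 σ1 σ2⁻¹ σ1 σ1 σ2 σ2 σ1 of the original 13 letters


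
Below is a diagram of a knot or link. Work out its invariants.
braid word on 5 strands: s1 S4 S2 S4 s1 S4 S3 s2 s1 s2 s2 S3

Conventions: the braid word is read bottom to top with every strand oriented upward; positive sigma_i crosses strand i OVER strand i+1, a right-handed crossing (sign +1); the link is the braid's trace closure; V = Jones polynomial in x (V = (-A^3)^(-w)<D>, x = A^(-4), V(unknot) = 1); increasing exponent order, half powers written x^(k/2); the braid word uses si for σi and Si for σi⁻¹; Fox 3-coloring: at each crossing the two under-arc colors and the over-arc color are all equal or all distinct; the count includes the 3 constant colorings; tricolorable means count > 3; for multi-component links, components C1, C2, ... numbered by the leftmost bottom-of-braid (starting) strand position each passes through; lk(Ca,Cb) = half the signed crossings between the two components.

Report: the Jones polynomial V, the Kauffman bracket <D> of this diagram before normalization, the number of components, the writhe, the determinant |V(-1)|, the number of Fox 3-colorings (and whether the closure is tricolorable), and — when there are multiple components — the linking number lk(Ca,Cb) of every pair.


V = -x^-3 + 2x^-2 - 3x^-1 + 4 - 3x + 4x^2 - 2x^3 + x^4 - x^5
<D> = -A^-20 + A^-16 - 2A^-12 + 4A^-8 - 3A^-4 + 4 - 3A^4 + 2A^8 - A^12 (w = 0)
1 component over 12 crossings, w = 0
9 Fox colorings among 3^12, |V(-1)| = 21: tricolorable
why: w = 0 shifts under R1 moves; the (-A^3)^(0) factor cancels that in V


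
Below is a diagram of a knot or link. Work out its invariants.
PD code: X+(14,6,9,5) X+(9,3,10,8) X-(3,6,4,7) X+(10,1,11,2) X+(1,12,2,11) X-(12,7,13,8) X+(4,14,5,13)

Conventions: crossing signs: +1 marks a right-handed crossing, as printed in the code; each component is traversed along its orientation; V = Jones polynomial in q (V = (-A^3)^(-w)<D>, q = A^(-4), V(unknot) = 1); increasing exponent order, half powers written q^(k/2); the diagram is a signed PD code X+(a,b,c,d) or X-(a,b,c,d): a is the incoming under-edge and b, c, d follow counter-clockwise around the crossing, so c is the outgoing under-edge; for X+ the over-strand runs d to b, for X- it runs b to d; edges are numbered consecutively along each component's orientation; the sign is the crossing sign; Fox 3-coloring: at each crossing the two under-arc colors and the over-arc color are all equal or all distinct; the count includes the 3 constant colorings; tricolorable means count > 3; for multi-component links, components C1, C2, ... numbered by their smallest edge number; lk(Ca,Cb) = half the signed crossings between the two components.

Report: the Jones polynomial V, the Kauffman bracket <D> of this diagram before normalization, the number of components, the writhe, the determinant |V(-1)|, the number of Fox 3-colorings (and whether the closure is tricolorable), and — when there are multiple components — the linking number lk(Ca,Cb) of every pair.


Jones polynomial: V(q) = q + 2q^3 + q^5
<D> = -A^-11 - 2A^-3 - A^5; writhe +3
components 3, writhe +3 (7 crossings)
linking number lk(C1,C2) = 0
lk(C1,C3): +1
lk(C2,C3) = +1
3-colorings: 3 of 3^7, det 4 — not tricolorable
note: the span of V is 4, within the link bound 7 + 3 - 1


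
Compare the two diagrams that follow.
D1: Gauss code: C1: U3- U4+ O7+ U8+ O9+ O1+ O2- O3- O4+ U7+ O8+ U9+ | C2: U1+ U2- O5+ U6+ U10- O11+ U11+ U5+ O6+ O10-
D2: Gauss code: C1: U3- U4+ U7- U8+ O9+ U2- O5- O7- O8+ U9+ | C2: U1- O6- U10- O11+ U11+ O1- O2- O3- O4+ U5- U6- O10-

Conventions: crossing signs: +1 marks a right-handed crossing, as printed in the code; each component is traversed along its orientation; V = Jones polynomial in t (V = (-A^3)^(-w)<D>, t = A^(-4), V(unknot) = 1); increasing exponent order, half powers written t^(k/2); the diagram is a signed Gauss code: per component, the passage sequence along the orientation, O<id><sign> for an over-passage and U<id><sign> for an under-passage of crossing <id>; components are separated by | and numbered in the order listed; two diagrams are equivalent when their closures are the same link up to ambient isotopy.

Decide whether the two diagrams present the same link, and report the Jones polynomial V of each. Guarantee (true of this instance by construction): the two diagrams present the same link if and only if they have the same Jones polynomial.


same link: no
V(D1) = -t^(1/2) - t^(3/2) - t^(5/2) + t^(9/2)  [11 crossings, <D> = -A^-3 + A^5 + A^9 + A^13, w = +5]
V(D2) = t^(-13/2) - t^(-11/2) + t^(-9/2) - 2t^(-7/2) - t^(-3/2)  [11 crossings, <D> = A^-3 + 2A^5 - A^9 + A^13 - A^17, w = -3]
insight: V(t) takes 2 values over 2 diagrams, fixing the grouping


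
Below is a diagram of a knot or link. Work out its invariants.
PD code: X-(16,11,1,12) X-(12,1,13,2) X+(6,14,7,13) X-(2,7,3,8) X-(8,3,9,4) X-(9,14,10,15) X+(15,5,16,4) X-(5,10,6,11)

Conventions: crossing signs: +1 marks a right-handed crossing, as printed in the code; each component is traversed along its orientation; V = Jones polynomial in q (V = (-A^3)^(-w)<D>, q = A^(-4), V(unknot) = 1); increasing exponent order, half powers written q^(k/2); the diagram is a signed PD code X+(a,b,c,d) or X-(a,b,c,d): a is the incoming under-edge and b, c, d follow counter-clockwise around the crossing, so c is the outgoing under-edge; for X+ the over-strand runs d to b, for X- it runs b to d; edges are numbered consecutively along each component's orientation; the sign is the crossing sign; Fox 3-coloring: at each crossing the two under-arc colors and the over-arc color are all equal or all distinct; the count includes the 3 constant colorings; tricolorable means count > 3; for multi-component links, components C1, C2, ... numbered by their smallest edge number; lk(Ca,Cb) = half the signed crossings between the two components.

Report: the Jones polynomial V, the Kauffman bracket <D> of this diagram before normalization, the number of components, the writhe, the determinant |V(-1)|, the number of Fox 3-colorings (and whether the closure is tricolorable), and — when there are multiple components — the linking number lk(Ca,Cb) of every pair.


V = q^-7 - 2q^-6 + 2q^-5 - 3q^-4 + 3q^-3 - 2q^-2 + 2q^-1
<D> = 2A^-8 - 2A^-4 + 3 - 3A^4 + 2A^8 - 2A^12 + A^16 (w = -4)
1 component over 8 crossings, w = -4
9 Fox colorings among 3^8, |V(-1)| = 15: tricolorable
why: |V(-1)| = 15: so tricolorable, since 3 divides 15


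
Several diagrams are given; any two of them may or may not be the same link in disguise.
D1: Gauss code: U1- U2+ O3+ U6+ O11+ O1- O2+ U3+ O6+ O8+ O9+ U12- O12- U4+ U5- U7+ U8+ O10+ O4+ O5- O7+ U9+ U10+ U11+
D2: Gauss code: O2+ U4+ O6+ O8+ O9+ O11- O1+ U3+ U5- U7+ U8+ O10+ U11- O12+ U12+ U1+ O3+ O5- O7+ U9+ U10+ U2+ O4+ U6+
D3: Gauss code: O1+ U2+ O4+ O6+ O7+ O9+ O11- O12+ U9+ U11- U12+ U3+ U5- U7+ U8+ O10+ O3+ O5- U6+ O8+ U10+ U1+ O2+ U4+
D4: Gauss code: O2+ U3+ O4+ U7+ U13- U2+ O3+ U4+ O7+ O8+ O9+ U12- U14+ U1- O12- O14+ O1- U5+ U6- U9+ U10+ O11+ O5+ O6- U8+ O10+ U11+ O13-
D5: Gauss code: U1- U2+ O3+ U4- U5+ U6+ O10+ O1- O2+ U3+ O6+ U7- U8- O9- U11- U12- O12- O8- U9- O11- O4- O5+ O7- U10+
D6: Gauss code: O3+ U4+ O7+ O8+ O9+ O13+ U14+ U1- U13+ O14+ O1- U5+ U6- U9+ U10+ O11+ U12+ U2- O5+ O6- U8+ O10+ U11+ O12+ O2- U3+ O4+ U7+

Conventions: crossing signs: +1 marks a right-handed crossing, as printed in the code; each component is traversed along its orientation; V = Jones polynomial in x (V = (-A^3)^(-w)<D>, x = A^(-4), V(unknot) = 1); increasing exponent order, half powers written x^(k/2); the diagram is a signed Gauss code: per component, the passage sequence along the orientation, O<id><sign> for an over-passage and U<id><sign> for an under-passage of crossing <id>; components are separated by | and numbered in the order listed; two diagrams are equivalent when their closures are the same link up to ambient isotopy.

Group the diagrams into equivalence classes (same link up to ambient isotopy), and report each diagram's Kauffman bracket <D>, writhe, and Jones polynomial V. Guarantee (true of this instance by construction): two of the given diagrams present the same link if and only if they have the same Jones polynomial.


equivalence classes: {D1, D2, D3, D4, D6} | {D5}
D1 (bracket A^-14 - 2A^-10 + A^-6 - 2A^-2 + 2A^2 + A^10; 12 crossings at w = +6): V = x^2 + 2x^4 - 2x^5 + x^6 - 2x^7 + x^8
V(D2) = x^2 + 2x^4 - 2x^5 + x^6 - 2x^7 + x^8  (w +8, c 12, <D> = A^-8 - 2A^-4 + 1 - 2A^4 + 2A^8 + A^16)
V(D3) = x^2 + 2x^4 - 2x^5 + x^6 - 2x^7 + x^8  (w +8, c 12, <D> = A^-8 - 2A^-4 + 1 - 2A^4 + 2A^8 + A^16)
V(D4) = x^2 + 2x^4 - 2x^5 + x^6 - 2x^7 + x^8  (w +6, c 14, <D> = A^-14 - 2A^-10 + A^-6 - 2A^-2 + 2A^2 + A^10)
V(D5) = -x^-3 + x^-2 - x^-1 + 3 - x + x^2 - x^3  [12 crossings, <D> = -A^-18 + A^-14 - A^-10 + 3A^-6 - A^-2 + A^2 - A^6, w = -2]
D6 (bracket A^-8 - 2A^-4 + 1 - 2A^4 + 2A^8 + A^16; 14 crossings at w = +8): V = x^2 + 2x^4 - 2x^5 + x^6 - 2x^7 + x^8
key observation: V(x) takes 2 values over 6 diagrams, fixing the grouping


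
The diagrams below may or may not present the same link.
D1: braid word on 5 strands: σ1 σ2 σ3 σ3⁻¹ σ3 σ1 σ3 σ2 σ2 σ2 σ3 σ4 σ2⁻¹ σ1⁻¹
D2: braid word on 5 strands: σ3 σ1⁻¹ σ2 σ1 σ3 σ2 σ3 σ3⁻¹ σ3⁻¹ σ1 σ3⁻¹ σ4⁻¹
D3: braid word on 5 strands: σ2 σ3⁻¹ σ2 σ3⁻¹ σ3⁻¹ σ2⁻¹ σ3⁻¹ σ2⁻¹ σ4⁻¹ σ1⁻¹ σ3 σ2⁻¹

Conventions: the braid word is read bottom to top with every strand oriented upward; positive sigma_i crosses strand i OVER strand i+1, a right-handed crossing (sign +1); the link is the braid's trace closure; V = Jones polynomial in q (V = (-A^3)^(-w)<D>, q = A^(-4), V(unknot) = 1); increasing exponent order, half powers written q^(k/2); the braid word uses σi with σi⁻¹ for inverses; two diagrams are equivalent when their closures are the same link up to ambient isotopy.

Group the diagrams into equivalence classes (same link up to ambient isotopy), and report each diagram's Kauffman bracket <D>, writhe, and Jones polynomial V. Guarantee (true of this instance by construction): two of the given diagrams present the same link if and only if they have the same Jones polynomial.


classes: {D1} | {D2} | {D3}
V(D1) = q^2 + 2q^4 - 2q^5 + q^6 - 2q^7 + q^8  [14 crossings, <D> = A^-8 - 2A^-4 + 1 - 2A^4 + 2A^8 + A^16, w = +8]
V(D2) = 1  (w +2, c 12, <D> = A^6)
V(D3) = -q^-4 + q^-3 + q^-1  [12 crossings, <D> = A^-14 + A^-6 - A^-2, w = -6]
note: V(q) takes 3 values over 3 diagrams, fixing the grouping


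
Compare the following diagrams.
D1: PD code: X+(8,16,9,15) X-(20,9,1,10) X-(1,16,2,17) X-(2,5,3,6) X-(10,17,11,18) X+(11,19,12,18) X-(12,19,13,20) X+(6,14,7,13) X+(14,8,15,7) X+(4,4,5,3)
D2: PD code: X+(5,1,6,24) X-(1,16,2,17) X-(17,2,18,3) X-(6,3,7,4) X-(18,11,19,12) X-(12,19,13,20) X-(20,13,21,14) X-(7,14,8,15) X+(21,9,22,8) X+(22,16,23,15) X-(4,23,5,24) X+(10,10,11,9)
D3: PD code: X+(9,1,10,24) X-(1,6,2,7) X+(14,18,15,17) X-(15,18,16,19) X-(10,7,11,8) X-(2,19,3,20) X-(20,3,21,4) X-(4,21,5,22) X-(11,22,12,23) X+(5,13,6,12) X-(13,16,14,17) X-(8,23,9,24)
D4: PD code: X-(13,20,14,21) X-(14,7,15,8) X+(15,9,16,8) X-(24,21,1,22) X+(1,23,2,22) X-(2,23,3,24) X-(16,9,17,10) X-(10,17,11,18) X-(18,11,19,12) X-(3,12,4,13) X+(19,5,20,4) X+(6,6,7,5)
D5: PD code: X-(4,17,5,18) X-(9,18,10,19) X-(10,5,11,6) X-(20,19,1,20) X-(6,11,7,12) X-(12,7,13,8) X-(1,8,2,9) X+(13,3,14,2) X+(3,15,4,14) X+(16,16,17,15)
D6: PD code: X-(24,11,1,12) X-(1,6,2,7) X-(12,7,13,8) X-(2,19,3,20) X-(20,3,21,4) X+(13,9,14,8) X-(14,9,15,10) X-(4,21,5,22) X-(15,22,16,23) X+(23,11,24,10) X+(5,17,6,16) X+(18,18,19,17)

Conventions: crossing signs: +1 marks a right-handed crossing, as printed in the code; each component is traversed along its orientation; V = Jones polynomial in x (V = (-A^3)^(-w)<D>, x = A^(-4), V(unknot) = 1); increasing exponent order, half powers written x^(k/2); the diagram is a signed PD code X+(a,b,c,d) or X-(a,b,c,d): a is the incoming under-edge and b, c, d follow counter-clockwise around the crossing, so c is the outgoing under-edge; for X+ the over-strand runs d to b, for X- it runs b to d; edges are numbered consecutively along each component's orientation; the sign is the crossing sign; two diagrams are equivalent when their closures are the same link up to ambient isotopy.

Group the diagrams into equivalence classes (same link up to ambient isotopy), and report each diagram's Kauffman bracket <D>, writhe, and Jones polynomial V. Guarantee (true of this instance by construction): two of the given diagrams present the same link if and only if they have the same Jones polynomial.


grouping into links: {D1} | {D2, D3, D4, D5, D6}
V(D1) = 1  (w 0, c 10, <D> = 1)
V(D2) = -x^-6 + x^-5 - x^-4 + 2x^-3 - x^-2 + x^-1  (w -4, c 12, <D> = A^-8 - A^-4 + 2 - A^4 + A^8 - A^12)
D3 (bracket A^-14 - A^-10 + 2A^-6 - A^-2 + A^2 - A^6; 12 crossings at w = -6): V = -x^-6 + x^-5 - x^-4 + 2x^-3 - x^-2 + x^-1
V(D4) = -x^-6 + x^-5 - x^-4 + 2x^-3 - x^-2 + x^-1  (w -4, c 12, <D> = A^-8 - A^-4 + 2 - A^4 + A^8 - A^12)
V(D5) = -x^-6 + x^-5 - x^-4 + 2x^-3 - x^-2 + x^-1  [10 crossings, <D> = A^-8 - A^-4 + 2 - A^4 + A^8 - A^12, w = -4]
V(D6) = -x^-6 + x^-5 - x^-4 + 2x^-3 - x^-2 + x^-1  (w -4, c 12, <D> = A^-8 - A^-4 + 2 - A^4 + A^8 - A^12)
key observation: V(x) takes 2 values over 6 diagrams, fixing the grouping


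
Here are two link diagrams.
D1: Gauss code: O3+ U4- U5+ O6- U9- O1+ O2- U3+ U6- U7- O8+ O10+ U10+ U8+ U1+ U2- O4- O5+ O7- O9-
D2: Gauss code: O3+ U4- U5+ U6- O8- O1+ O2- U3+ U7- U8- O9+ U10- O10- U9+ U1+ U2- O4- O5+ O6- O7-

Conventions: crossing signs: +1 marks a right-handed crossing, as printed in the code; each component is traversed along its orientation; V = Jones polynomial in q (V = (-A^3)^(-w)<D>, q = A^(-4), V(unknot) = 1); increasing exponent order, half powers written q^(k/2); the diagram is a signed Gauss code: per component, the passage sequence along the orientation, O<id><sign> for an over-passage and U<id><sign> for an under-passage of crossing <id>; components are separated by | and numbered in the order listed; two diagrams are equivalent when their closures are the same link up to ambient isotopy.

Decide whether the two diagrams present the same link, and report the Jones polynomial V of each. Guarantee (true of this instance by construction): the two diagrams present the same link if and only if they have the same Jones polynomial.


equivalent: yes
V(D1) = 1  (w 0, c 10, <D> = 1)
D2 (bracket A^-6; 10 crossings at w = -2): V = 1
why: one V(q) for all 2 diagrams — one class (guaranteed)


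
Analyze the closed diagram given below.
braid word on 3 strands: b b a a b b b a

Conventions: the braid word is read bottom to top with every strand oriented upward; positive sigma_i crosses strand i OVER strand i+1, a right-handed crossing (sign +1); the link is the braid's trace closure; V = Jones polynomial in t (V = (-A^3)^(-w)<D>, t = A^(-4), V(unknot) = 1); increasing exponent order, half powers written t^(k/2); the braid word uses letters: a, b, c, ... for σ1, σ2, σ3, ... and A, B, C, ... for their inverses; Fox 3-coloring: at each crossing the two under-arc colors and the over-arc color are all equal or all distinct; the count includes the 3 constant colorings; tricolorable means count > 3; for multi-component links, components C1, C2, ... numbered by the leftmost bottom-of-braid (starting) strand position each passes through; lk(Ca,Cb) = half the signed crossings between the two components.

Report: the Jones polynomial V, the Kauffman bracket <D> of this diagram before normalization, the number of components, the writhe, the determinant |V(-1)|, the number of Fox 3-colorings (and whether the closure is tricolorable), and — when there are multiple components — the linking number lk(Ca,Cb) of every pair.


V = t^3 + t^5 - t^8
<D> = -A^-8 + A^4 + A^12 (w = +8)
1 component over 8 crossings, w = +8
9 Fox colorings among 3^8, |V(-1)| = 3: tricolorable
why: |V(-1)| = 3: so tricolorable, since 3 divides 3


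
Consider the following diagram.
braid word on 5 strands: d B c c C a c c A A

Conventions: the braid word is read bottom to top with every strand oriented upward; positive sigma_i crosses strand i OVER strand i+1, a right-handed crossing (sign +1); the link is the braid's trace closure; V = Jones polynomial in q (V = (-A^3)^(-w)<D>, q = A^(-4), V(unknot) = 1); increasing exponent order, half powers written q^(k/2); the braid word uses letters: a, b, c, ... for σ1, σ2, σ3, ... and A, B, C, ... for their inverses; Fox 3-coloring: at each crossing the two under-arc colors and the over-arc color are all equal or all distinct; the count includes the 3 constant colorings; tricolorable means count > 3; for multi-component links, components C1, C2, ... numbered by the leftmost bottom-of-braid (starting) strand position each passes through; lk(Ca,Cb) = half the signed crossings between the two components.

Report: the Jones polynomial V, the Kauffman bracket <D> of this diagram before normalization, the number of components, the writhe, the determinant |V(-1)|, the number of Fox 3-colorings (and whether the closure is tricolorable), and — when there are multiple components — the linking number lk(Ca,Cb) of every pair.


Jones polynomial: V(q) = q + q^3 - q^4
<D> = -A^-10 + A^-6 + A^2; writhe +2
components 1, writhe +2 (10 crossings)
3-colorings: 9 of 3^10, det 3 — tricolorable
note: free reduction leaves σ4 σ2⁻¹ σ3 σ1 σ3 σ3 σ1⁻¹ σ1⁻¹ of the original 10 letters


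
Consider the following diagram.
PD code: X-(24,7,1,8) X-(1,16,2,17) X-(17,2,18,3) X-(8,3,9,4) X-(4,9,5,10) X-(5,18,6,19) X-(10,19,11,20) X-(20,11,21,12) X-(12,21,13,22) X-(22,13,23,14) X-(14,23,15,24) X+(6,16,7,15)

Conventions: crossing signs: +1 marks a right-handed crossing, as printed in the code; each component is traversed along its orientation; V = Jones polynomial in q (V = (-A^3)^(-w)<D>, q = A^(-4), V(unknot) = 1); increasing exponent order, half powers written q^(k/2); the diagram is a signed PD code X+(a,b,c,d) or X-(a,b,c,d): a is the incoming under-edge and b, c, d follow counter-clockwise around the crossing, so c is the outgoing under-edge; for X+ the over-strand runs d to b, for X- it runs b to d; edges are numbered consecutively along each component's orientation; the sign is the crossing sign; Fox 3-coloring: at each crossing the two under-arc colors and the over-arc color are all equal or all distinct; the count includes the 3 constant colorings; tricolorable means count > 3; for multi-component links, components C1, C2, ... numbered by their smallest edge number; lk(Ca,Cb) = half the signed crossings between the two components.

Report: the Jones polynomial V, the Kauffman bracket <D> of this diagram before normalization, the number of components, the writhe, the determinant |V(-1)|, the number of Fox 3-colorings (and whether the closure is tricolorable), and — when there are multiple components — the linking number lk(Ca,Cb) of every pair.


Jones polynomial: V(q) = -q^-10 + q^-6 + q^-4
<D> = A^-14 + A^-6 - A^10; writhe -10
components 1, writhe -10 (12 crossings)
3-colorings: 3 of 3^12, det 1 — not tricolorable
note: |V(-1)| = 1: so not tricolorable, since 3 does not divide 1


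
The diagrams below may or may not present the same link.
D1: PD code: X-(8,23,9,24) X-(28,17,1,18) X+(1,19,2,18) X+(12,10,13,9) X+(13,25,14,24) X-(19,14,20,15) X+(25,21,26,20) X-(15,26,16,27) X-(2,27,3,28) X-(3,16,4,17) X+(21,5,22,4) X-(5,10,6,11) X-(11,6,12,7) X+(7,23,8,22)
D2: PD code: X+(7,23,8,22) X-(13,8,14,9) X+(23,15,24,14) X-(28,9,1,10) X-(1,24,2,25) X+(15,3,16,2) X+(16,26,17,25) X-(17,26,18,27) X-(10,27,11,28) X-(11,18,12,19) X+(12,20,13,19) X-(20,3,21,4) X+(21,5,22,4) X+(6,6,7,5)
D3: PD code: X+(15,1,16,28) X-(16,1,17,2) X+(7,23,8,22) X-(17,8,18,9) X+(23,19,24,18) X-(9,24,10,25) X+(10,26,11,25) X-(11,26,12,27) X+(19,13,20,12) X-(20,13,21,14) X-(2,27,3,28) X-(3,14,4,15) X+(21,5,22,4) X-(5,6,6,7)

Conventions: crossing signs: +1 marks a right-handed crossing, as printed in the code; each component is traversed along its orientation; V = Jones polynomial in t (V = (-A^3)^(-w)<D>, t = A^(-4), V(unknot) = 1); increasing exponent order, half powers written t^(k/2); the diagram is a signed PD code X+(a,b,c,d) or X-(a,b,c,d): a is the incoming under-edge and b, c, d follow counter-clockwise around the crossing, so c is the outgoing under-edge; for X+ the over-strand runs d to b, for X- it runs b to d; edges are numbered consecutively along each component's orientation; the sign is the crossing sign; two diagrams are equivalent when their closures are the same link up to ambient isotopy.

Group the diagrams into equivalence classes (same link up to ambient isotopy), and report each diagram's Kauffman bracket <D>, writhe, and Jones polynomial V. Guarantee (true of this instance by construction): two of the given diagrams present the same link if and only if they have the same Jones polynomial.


equivalence classes: {D1, D2, D3}
D1 (bracket -A^-18 + 2A^-14 - 2A^-10 + 3A^-6 - 2A^-2 + 2A^2 - A^6; 14 crossings at w = -2): V = -t^-3 + 2t^-2 - 2t^-1 + 3 - 2t + 2t^2 - t^3
V(D2) = -t^-3 + 2t^-2 - 2t^-1 + 3 - 2t + 2t^2 - t^3  [14 crossings, <D> = -A^-12 + 2A^-8 - 2A^-4 + 3 - 2A^4 + 2A^8 - A^12, w = 0]
D3 (bracket -A^-18 + 2A^-14 - 2A^-10 + 3A^-6 - 2A^-2 + 2A^2 - A^6; 14 crossings at w = -2): V = -t^-3 + 2t^-2 - 2t^-1 + 3 - 2t + 2t^2 - t^3
key observation: one V(t) for all 3 diagrams — one class (guaranteed)
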